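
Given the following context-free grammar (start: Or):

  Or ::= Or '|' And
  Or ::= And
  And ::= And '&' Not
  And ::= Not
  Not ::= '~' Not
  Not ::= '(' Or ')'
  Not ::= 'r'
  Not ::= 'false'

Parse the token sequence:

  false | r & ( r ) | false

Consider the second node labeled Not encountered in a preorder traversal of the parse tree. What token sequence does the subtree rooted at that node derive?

r

[Or [Or [Or [And [Not false]]] | [And [And [Not r]] & [Not ( [Or [And [Not r]]] )]]] | [And [Not false]]]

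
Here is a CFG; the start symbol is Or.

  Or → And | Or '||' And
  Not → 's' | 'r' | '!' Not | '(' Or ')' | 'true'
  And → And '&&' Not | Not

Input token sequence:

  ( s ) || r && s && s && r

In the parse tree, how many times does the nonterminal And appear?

[Or [Or [And [Not ( [Or [And [Not s]]] )]]] || [And [And [And [And [Not r]] && [Not s]] && [Not s]] && [Not r]]]

6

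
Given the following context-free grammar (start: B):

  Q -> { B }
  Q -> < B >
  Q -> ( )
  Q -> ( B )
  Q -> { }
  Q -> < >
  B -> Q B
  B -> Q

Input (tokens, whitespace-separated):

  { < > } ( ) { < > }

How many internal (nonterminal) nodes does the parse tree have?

10

[B [Q { [B [Q < >]] }] [B [Q ( )] [B [Q { [B [Q < >]] }]]]]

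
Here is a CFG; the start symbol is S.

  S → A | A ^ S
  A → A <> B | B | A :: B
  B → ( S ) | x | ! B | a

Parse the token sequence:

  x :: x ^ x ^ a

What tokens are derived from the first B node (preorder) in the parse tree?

[S [A [A [B x]] :: [B x]] ^ [S [A [B x]] ^ [S [A [B a]]]]]

x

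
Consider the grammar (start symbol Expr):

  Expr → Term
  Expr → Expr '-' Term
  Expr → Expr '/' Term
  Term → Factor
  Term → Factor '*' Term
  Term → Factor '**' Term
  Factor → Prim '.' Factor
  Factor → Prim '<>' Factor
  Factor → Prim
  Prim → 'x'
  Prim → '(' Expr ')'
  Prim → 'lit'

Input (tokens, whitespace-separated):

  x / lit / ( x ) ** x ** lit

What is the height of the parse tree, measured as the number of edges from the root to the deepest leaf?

8

[Expr [Expr [Expr [Term [Factor [Prim x]]]] / [Term [Factor [Prim lit]]]] / [Term [Factor [Prim ( [Expr [Term [Factor [Prim x]]]] )]] ** [Term [Factor [Prim x]] ** [Term [Factor [Prim lit]]]]]]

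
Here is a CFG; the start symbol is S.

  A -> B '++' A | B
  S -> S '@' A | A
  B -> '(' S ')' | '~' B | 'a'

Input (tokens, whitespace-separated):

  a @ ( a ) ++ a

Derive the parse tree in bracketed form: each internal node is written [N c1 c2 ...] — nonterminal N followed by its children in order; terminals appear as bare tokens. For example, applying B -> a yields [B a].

S
S @ A
A @ A
B @ A
a @ A
a @ B ++ A
a @ ( S ) ++ A
a @ ( A ) ++ A
a @ ( B ) ++ A
a @ ( a ) ++ A
a @ ( a ) ++ B
a @ ( a ) ++ a

[S [S [A [B a]]] @ [A [B ( [S [A [B a]]] )] ++ [A [B a]]]]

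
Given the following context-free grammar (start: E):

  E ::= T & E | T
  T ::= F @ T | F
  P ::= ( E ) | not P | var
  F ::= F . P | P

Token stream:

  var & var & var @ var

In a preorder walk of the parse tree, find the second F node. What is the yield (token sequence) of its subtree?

var

[E [T [F [P var]]] & [E [T [F [P var]]] & [E [T [F [P var]] @ [T [F [P var]]]]]]]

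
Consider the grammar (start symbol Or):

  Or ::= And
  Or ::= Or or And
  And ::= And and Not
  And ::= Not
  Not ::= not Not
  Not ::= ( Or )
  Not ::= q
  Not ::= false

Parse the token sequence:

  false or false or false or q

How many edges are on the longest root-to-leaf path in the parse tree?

[Or [Or [Or [Or [And [Not false]]] or [And [Not false]]] or [And [Not false]]] or [And [Not q]]]

6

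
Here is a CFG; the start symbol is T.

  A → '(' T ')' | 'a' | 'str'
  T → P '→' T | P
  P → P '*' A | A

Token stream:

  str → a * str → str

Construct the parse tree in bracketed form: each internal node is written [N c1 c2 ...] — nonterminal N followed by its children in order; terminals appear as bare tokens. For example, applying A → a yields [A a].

T
P → T
A → T
str → T
str → P → T
str → P * A → T
str → A * A → T
str → a * A → T
str → a * str → T
str → a * str → P
str → a * str → A
str → a * str → str

[T [P [A str]] → [T [P [P [A a]] * [A str]] → [T [P [A str]]]]]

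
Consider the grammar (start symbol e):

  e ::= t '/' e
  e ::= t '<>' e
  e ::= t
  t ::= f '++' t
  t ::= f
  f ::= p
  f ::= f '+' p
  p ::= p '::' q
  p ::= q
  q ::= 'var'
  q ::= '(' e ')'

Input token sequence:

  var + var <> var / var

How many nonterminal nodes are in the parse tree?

[e [t [f [f [p [q var]]] + [p [q var]]]] <> [e [t [f [p [q var]]]] / [e [t [f [p [q var]]]]]]]

18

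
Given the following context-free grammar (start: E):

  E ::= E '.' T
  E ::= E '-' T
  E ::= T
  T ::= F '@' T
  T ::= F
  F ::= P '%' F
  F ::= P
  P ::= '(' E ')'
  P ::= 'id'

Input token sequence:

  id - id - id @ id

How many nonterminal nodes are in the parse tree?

15

[E [E [E [T [F [P id]]]] - [T [F [P id]]]] - [T [F [P id]] @ [T [F [P id]]]]]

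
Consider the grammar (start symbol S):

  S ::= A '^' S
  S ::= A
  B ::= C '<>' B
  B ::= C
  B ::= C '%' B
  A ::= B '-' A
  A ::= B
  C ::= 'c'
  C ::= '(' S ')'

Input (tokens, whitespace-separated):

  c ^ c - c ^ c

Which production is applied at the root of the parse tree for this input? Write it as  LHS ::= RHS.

S ::= A '^' S

[S [A [B [C c]]] ^ [S [A [B [C c]] - [A [B [C c]]]] ^ [S [A [B [C c]]]]]]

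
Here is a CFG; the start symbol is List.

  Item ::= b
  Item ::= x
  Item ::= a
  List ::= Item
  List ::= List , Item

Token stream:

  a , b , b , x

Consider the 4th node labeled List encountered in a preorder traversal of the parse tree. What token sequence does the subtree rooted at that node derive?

a

[List [List [List [List [Item a]] , [Item b]] , [Item b]] , [Item x]]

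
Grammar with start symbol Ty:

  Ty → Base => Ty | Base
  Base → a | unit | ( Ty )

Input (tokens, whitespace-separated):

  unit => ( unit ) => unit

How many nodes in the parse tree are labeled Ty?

4

[Ty [Base unit] => [Ty [Base ( [Ty [Base unit]] )] => [Ty [Base unit]]]]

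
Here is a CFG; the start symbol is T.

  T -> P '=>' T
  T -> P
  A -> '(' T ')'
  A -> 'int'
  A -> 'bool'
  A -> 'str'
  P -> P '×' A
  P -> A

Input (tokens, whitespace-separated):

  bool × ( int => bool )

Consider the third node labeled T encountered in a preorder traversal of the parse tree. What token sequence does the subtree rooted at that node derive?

bool

[T [P [P [A bool]] × [A ( [T [P [A int]] => [T [P [A bool]]]] )]]]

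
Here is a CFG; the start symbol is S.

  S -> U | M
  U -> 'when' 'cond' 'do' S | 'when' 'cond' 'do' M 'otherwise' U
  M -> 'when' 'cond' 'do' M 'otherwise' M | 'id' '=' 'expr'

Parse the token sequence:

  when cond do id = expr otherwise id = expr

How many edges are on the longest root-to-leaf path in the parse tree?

3

[S [M when cond do [M id = expr] otherwise [M id = expr]]]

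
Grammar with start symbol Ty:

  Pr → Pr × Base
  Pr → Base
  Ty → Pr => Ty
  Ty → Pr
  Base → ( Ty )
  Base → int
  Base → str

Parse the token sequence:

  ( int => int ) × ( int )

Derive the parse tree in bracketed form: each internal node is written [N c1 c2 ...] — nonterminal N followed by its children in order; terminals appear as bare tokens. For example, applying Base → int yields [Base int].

Ty
Pr
Pr × Base
Base × Base
( Ty ) × Base
( Pr => Ty ) × Base
( Base => Ty ) × Base
( int => Ty ) × Base
( int => Pr ) × Base
( int => Base ) × Base
( int => int ) × Base
( int => int ) × ( Ty )
( int => int ) × ( Pr )
( int => int ) × ( Base )
( int => int ) × ( int )

[Ty [Pr [Pr [Base ( [Ty [Pr [Base int]] => [Ty [Pr [Base int]]]] )]] × [Base ( [Ty [Pr [Base int]]] )]]]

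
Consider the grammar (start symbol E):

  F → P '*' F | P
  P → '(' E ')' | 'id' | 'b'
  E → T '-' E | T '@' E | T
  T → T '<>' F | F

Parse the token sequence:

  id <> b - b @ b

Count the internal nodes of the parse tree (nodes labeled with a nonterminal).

[E [T [T [F [P id]]] <> [F [P b]]] - [E [T [F [P b]]] @ [E [T [F [P b]]]]]]

15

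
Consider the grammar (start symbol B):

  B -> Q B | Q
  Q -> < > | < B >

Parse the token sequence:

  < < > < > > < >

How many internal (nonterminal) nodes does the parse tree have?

[B [Q < [B [Q < >] [B [Q < >]]] >] [B [Q < >]]]

8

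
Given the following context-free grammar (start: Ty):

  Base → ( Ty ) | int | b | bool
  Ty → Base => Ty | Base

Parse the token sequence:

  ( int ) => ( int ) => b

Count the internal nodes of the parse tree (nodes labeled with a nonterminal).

[Ty [Base ( [Ty [Base int]] )] => [Ty [Base ( [Ty [Base int]] )] => [Ty [Base b]]]]

10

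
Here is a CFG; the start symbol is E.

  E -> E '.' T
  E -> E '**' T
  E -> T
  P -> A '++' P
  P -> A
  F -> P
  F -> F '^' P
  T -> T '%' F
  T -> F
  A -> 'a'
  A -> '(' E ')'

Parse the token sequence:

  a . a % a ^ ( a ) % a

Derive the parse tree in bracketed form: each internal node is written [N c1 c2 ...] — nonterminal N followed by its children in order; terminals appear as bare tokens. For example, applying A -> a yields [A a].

[E [E [T [F [P [A a]]]]] . [T [T [T [F [P [A a]]]] % [F [F [P [A a]]] ^ [P [A ( [E [T [F [P [A a]]]]] )]]]] % [F [P [A a]]]]]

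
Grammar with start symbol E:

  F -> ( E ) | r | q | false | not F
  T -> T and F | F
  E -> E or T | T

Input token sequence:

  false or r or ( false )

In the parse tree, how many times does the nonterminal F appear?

[E [E [E [T [F false]]] or [T [F r]]] or [T [F ( [E [T [F false]]] )]]]

4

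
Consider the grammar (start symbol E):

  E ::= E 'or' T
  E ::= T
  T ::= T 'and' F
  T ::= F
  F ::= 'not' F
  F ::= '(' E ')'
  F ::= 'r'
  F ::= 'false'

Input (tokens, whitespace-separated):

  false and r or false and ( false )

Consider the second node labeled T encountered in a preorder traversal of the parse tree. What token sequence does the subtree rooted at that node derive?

[E [E [T [T [F false]] and [F r]]] or [T [T [F false]] and [F ( [E [T [F false]]] )]]]

false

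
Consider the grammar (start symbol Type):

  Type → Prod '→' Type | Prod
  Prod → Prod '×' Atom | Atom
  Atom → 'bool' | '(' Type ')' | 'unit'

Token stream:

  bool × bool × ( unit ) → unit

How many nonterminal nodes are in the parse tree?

13

[Type [Prod [Prod [Prod [Atom bool]] × [Atom bool]] × [Atom ( [Type [Prod [Atom unit]]] )]] → [Type [Prod [Atom unit]]]]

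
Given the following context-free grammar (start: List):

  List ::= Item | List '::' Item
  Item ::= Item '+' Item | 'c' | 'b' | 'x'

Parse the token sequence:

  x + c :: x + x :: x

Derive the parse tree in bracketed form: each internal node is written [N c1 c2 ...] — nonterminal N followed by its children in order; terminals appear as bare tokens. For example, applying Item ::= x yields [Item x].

[List [List [List [Item [Item x] + [Item c]]] :: [Item [Item x] + [Item x]]] :: [Item x]]

List
List :: Item
List :: Item :: Item
Item :: Item :: Item
Item + Item :: Item :: Item
x + Item :: Item :: Item
x + c :: Item :: Item
x + c :: Item + Item :: Item
x + c :: x + Item :: Item
x + c :: x + x :: Item
x + c :: x + x :: x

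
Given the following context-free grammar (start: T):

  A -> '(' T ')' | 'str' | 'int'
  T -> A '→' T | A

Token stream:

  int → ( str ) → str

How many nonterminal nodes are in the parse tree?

[T [A int] → [T [A ( [T [A str]] )] → [T [A str]]]]

8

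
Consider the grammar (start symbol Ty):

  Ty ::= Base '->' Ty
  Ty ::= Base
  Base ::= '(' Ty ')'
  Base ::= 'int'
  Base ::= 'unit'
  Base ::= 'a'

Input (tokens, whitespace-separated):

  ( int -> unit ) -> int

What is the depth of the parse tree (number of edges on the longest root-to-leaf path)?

[Ty [Base ( [Ty [Base int] -> [Ty [Base unit]]] )] -> [Ty [Base int]]]

5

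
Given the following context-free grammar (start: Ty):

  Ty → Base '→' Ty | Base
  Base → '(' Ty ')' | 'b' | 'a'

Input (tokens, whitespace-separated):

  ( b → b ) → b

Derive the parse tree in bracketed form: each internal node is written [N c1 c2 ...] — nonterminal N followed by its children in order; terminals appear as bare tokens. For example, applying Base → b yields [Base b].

Ty
Base → Ty
( Ty ) → Ty
( Base → Ty ) → Ty
( b → Ty ) → Ty
( b → Base ) → Ty
( b → b ) → Ty
( b → b ) → Base
( b → b ) → b

[Ty [Base ( [Ty [Base b] → [Ty [Base b]]] )] → [Ty [Base b]]]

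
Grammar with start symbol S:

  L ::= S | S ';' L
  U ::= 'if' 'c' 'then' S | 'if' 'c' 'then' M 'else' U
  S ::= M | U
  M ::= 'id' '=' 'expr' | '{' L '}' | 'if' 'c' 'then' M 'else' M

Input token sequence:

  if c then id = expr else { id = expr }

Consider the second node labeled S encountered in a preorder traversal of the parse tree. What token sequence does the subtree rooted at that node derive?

[S [M if c then [M id = expr] else [M { [L [S [M id = expr]]] }]]]

id = expr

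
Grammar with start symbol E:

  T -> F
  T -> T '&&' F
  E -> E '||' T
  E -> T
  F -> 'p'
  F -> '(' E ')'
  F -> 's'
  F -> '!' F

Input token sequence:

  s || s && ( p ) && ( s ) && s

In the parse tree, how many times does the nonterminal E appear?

4

[E [E [T [F s]]] || [T [T [T [T [F s]] && [F ( [E [T [F p]]] )]] && [F ( [E [T [F s]]] )]] && [F s]]]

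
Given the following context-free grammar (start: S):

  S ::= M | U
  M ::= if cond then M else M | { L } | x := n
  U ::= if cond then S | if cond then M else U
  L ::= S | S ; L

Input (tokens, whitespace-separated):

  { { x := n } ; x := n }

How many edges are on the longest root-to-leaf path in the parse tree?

8

[S [M { [L [S [M { [L [S [M x := n]]] }]] ; [L [S [M x := n]]]] }]]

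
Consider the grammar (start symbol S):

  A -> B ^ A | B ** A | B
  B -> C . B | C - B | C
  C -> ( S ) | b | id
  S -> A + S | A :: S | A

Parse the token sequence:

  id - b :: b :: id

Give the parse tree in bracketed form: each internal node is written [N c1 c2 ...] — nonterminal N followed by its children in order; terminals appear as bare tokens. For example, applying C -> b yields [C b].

[S [A [B [C id] - [B [C b]]]] :: [S [A [B [C b]]] :: [S [A [B [C id]]]]]]

S
A :: S
B :: S
C - B :: S
id - B :: S
id - C :: S
id - b :: S
id - b :: A :: S
id - b :: B :: S
id - b :: C :: S
id - b :: b :: S
id - b :: b :: A
id - b :: b :: B
id - b :: b :: C
id - b :: b :: id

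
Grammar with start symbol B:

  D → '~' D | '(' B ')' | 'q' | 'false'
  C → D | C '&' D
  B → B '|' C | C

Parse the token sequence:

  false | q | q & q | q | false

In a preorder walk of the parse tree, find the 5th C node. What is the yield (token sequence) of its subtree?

q

[B [B [B [B [B [C [D false]]] | [C [D q]]] | [C [C [D q]] & [D q]]] | [C [D q]]] | [C [D false]]]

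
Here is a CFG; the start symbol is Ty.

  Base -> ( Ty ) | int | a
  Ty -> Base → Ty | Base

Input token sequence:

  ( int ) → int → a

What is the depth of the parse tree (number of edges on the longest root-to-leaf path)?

4

[Ty [Base ( [Ty [Base int]] )] → [Ty [Base int] → [Ty [Base a]]]]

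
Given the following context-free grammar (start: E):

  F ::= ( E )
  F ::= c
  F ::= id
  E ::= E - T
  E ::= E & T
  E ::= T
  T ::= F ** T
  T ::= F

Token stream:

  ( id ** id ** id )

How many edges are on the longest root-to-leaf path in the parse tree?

8

[E [T [F ( [E [T [F id] ** [T [F id] ** [T [F id]]]]] )]]]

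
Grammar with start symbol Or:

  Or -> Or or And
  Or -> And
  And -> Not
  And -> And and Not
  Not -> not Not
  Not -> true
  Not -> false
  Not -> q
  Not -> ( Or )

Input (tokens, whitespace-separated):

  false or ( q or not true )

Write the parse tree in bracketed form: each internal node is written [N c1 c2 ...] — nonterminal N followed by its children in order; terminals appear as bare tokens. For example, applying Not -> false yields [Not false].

[Or [Or [And [Not false]]] or [And [Not ( [Or [Or [And [Not q]]] or [And [Not not [Not true]]]] )]]]

Or
Or or And
And or And
Not or And
false or And
false or Not
false or ( Or )
false or ( Or or And )
false or ( And or And )
false or ( Not or And )
false or ( q or And )
false or ( q or Not )
false or ( q or not Not )
false or ( q or not true )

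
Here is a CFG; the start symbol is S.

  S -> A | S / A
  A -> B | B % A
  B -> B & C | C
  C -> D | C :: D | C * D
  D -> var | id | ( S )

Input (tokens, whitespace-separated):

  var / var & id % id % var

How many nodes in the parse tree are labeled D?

[S [S [A [B [C [D var]]]]] / [A [B [B [C [D var]]] & [C [D id]]] % [A [B [C [D id]]] % [A [B [C [D var]]]]]]]

5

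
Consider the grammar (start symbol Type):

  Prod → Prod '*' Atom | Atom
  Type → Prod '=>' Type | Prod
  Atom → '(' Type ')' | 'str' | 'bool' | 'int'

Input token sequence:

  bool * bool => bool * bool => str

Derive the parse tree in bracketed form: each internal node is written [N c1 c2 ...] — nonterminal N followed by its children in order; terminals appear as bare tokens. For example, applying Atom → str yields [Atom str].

Type
Prod => Type
Prod * Atom => Type
Atom * Atom => Type
bool * Atom => Type
bool * bool => Type
bool * bool => Prod => Type
bool * bool => Prod * Atom => Type
bool * bool => Atom * Atom => Type
bool * bool => bool * Atom => Type
bool * bool => bool * bool => Type
bool * bool => bool * bool => Prod
bool * bool => bool * bool => Atom
bool * bool => bool * bool => str

[Type [Prod [Prod [Atom bool]] * [Atom bool]] => [Type [Prod [Prod [Atom bool]] * [Atom bool]] => [Type [Prod [Atom str]]]]]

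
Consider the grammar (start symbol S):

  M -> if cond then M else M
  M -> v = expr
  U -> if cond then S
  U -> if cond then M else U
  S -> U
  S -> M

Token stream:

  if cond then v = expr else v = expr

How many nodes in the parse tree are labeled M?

[S [M if cond then [M v = expr] else [M v = expr]]]

3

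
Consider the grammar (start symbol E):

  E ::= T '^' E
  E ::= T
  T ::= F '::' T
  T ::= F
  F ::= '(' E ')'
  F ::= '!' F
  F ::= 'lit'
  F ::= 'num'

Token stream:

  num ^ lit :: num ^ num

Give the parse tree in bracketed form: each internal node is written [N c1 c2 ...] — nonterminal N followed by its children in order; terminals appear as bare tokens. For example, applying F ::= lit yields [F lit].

E
T ^ E
F ^ E
num ^ E
num ^ T ^ E
num ^ F :: T ^ E
num ^ lit :: T ^ E
num ^ lit :: F ^ E
num ^ lit :: num ^ E
num ^ lit :: num ^ T
num ^ lit :: num ^ F
num ^ lit :: num ^ num

[E [T [F num]] ^ [E [T [F lit] :: [T [F num]]] ^ [E [T [F num]]]]]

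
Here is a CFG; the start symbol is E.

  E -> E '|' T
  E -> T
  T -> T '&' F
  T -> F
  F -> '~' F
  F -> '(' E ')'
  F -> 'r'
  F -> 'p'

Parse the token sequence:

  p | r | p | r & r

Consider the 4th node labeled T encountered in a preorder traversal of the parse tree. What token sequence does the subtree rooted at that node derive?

[E [E [E [E [T [F p]]] | [T [F r]]] | [T [F p]]] | [T [T [F r]] & [F r]]]

r & r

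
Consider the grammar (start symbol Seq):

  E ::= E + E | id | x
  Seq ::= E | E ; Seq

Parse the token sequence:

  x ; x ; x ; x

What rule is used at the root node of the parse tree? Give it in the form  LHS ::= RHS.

Seq ::= E ; Seq

[Seq [E x] ; [Seq [E x] ; [Seq [E x] ; [Seq [E x]]]]]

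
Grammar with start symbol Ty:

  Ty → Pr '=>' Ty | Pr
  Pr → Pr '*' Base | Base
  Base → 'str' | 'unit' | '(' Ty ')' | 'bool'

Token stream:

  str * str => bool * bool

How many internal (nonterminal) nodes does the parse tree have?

10

[Ty [Pr [Pr [Base str]] * [Base str]] => [Ty [Pr [Pr [Base bool]] * [Base bool]]]]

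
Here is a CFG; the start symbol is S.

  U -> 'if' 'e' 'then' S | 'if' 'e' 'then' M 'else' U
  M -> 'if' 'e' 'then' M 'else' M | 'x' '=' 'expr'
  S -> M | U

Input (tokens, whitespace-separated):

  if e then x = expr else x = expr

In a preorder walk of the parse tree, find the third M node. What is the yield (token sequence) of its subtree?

[S [M if e then [M x = expr] else [M x = expr]]]

x = expr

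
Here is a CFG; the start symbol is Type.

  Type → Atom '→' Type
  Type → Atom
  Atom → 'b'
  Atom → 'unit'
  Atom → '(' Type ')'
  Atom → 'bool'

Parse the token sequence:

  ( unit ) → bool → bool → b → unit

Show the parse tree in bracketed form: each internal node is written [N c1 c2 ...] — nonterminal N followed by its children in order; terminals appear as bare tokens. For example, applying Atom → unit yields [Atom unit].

Type
Atom → Type
( Type ) → Type
( Atom ) → Type
( unit ) → Type
( unit ) → Atom → Type
( unit ) → bool → Type
( unit ) → bool → Atom → Type
( unit ) → bool → bool → Type
( unit ) → bool → bool → Atom → Type
( unit ) → bool → bool → b → Type
( unit ) → bool → bool → b → Atom
( unit ) → bool → bool → b → unit

[Type [Atom ( [Type [Atom unit]] )] → [Type [Atom bool] → [Type [Atom bool] → [Type [Atom b] → [Type [Atom unit]]]]]]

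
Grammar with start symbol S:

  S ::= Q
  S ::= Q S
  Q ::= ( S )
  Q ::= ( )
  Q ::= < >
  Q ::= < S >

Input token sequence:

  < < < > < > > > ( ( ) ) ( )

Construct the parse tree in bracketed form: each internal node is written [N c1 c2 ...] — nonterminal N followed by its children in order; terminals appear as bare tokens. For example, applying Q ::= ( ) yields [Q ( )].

[S [Q < [S [Q < [S [Q < >] [S [Q < >]]] >]] >] [S [Q ( [S [Q ( )]] )] [S [Q ( )]]]]

S
Q S
< S > S
< Q > S
< < S > > S
< < Q S > > S
< < < > S > > S
< < < > Q > > S
< < < > < > > > S
< < < > < > > > Q S
< < < > < > > > ( S ) S
< < < > < > > > ( Q ) S
< < < > < > > > ( ( ) ) S
< < < > < > > > ( ( ) ) Q
< < < > < > > > ( ( ) ) ( )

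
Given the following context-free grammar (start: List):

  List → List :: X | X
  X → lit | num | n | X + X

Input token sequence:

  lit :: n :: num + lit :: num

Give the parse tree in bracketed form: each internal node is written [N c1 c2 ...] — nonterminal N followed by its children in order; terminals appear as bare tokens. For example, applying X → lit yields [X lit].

List
List :: X
List :: X :: X
List :: X :: X :: X
X :: X :: X :: X
lit :: X :: X :: X
lit :: n :: X :: X
lit :: n :: X + X :: X
lit :: n :: num + X :: X
lit :: n :: num + lit :: X
lit :: n :: num + lit :: num

[List [List [List [List [X lit]] :: [X n]] :: [X [X num] + [X lit]]] :: [X num]]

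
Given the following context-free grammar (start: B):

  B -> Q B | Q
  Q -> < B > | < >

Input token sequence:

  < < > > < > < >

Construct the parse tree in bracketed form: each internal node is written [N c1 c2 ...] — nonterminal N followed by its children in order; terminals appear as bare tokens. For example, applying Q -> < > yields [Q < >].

B
Q B
< B > B
< Q > B
< < > > B
< < > > Q B
< < > > < > B
< < > > < > Q
< < > > < > < >

[B [Q < [B [Q < >]] >] [B [Q < >] [B [Q < >]]]]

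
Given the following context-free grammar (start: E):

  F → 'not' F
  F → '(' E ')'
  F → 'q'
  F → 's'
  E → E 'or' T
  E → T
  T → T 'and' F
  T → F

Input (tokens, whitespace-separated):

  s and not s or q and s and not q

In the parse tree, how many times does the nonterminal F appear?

[E [E [T [T [F s]] and [F not [F s]]]] or [T [T [T [F q]] and [F s]] and [F not [F q]]]]

7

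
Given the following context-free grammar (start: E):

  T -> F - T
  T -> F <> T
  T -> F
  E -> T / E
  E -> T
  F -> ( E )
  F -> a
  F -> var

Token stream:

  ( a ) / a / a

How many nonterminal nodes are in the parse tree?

12

[E [T [F ( [E [T [F a]]] )]] / [E [T [F a]] / [E [T [F a]]]]]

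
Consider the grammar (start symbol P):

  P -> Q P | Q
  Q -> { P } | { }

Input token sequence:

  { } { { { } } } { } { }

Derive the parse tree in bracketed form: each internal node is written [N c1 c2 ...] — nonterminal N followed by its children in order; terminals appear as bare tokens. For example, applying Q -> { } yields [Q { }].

[P [Q { }] [P [Q { [P [Q { [P [Q { }]] }]] }] [P [Q { }] [P [Q { }]]]]]

P
Q P
{ } P
{ } Q P
{ } { P } P
{ } { Q } P
{ } { { P } } P
{ } { { Q } } P
{ } { { { } } } P
{ } { { { } } } Q P
{ } { { { } } } { } P
{ } { { { } } } { } Q
{ } { { { } } } { } { }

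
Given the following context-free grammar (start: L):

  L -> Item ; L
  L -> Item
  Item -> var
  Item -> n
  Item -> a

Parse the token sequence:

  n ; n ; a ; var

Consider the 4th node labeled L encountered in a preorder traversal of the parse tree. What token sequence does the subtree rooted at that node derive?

var

[L [Item n] ; [L [Item n] ; [L [Item a] ; [L [Item var]]]]]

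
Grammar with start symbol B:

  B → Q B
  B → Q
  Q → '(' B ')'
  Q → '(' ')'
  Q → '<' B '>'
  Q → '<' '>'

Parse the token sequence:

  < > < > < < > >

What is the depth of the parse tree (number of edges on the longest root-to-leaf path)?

[B [Q < >] [B [Q < >] [B [Q < [B [Q < >]] >]]]]

6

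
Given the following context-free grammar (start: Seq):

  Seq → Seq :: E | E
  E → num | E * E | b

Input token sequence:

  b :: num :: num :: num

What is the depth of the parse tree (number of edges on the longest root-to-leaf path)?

5

[Seq [Seq [Seq [Seq [E b]] :: [E num]] :: [E num]] :: [E num]]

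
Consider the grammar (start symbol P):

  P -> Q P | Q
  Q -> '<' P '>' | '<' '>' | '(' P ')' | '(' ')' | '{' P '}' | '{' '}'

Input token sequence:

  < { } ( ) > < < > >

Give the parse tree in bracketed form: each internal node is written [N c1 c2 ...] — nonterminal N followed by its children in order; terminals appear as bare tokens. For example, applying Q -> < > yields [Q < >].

P
Q P
< P > P
< Q P > P
< { } P > P
< { } Q > P
< { } ( ) > P
< { } ( ) > Q
< { } ( ) > < P >
< { } ( ) > < Q >
< { } ( ) > < < > >

[P [Q < [P [Q { }] [P [Q ( )]]] >] [P [Q < [P [Q < >]] >]]]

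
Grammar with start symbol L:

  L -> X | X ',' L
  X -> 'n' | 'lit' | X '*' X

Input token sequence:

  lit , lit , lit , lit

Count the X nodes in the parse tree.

[L [X lit] , [L [X lit] , [L [X lit] , [L [X lit]]]]]

4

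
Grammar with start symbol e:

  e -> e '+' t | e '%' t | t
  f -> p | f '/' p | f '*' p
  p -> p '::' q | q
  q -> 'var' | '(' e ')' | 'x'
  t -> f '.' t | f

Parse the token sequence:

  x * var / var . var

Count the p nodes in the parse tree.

[e [t [f [f [f [p [q x]]] * [p [q var]]] / [p [q var]]] . [t [f [p [q var]]]]]]

4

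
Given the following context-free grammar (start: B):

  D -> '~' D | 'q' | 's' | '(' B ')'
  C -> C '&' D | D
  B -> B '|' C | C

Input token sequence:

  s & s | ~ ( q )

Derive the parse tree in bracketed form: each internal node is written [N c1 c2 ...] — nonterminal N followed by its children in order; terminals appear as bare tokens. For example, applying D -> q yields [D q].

B
B | C
C | C
C & D | C
D & D | C
s & D | C
s & s | C
s & s | D
s & s | ~ D
s & s | ~ ( B )
s & s | ~ ( C )
s & s | ~ ( D )
s & s | ~ ( q )

[B [B [C [C [D s]] & [D s]]] | [C [D ~ [D ( [B [C [D q]]] )]]]]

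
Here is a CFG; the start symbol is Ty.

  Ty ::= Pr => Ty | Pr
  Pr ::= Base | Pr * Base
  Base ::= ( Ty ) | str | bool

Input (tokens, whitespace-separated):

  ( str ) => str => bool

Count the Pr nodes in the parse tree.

4

[Ty [Pr [Base ( [Ty [Pr [Base str]]] )]] => [Ty [Pr [Base str]] => [Ty [Pr [Base bool]]]]]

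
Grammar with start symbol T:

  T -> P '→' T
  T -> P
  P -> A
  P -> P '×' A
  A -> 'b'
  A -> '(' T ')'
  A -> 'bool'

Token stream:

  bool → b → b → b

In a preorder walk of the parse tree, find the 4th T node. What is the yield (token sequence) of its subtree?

[T [P [A bool]] → [T [P [A b]] → [T [P [A b]] → [T [P [A b]]]]]]

b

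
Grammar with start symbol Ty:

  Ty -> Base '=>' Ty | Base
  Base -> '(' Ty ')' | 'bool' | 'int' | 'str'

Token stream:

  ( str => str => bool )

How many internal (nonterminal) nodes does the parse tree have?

8

[Ty [Base ( [Ty [Base str] => [Ty [Base str] => [Ty [Base bool]]]] )]]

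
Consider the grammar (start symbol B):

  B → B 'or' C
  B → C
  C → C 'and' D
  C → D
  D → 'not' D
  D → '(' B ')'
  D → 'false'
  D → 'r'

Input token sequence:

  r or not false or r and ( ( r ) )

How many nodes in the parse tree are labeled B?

[B [B [B [C [D r]]] or [C [D not [D false]]]] or [C [C [D r]] and [D ( [B [C [D ( [B [C [D r]]] )]]] )]]]

5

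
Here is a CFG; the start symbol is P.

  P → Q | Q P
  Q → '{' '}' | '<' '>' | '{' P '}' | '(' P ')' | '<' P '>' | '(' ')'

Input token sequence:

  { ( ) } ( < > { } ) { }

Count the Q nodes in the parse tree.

6

[P [Q { [P [Q ( )]] }] [P [Q ( [P [Q < >] [P [Q { }]]] )] [P [Q { }]]]]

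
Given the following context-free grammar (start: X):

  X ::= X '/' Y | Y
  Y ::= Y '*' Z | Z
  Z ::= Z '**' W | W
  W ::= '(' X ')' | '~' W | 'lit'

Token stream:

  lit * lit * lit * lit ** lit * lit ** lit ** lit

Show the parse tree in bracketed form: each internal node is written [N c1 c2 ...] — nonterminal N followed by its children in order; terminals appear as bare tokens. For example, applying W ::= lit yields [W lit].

X
Y
Y * Z
Y * Z * Z
Y * Z * Z * Z
Y * Z * Z * Z * Z
Z * Z * Z * Z * Z
W * Z * Z * Z * Z
lit * Z * Z * Z * Z
lit * W * Z * Z * Z
lit * lit * Z * Z * Z
lit * lit * W * Z * Z
lit * lit * lit * Z * Z
lit * lit * lit * Z ** W * Z
lit * lit * lit * W ** W * Z
lit * lit * lit * lit ** W * Z
lit * lit * lit * lit ** lit * Z
lit * lit * lit * lit ** lit * Z ** W
lit * lit * lit * lit ** lit * Z ** W ** W
lit * lit * lit * lit ** lit * W ** W ** W
lit * lit * lit * lit ** lit * lit ** W ** W
lit * lit * lit * lit ** lit * lit ** lit ** W
lit * lit * lit * lit ** lit * lit ** lit ** lit

[X [Y [Y [Y [Y [Y [Z [W lit]]] * [Z [W lit]]] * [Z [W lit]]] * [Z [Z [W lit]] ** [W lit]]] * [Z [Z [Z [W lit]] ** [W lit]] ** [W lit]]]]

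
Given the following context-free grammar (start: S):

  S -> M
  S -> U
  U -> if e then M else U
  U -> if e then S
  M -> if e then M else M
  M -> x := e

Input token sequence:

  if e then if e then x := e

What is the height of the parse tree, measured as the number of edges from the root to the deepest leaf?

6

[S [U if e then [S [U if e then [S [M x := e]]]]]]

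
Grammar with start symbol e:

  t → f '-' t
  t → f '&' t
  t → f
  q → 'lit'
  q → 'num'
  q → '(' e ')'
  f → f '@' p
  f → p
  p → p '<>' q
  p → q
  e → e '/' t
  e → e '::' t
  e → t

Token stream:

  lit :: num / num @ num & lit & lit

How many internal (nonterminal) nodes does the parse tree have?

26

[e [e [e [t [f [p [q lit]]]]] :: [t [f [p [q num]]]]] / [t [f [f [p [q num]]] @ [p [q num]]] & [t [f [p [q lit]]] & [t [f [p [q lit]]]]]]]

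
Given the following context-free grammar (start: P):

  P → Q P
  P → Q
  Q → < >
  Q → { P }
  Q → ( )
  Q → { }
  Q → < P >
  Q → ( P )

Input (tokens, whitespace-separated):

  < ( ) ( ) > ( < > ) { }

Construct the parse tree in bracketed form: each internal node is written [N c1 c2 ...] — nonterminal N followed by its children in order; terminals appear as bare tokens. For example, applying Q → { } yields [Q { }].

[P [Q < [P [Q ( )] [P [Q ( )]]] >] [P [Q ( [P [Q < >]] )] [P [Q { }]]]]

P
Q P
< P > P
< Q P > P
< ( ) P > P
< ( ) Q > P
< ( ) ( ) > P
< ( ) ( ) > Q P
< ( ) ( ) > ( P ) P
< ( ) ( ) > ( Q ) P
< ( ) ( ) > ( < > ) P
< ( ) ( ) > ( < > ) Q
< ( ) ( ) > ( < > ) { }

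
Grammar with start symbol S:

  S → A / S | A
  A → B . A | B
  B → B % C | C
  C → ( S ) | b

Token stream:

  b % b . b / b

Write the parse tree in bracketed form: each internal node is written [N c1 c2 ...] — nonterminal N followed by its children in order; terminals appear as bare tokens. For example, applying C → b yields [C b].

S
A / S
B . A / S
B % C . A / S
C % C . A / S
b % C . A / S
b % b . A / S
b % b . B / S
b % b . C / S
b % b . b / S
b % b . b / A
b % b . b / B
b % b . b / C
b % b . b / b

[S [A [B [B [C b]] % [C b]] . [A [B [C b]]]] / [S [A [B [C b]]]]]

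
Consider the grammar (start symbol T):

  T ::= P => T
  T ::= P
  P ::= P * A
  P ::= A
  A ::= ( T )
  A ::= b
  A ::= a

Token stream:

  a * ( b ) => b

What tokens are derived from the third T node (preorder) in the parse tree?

[T [P [P [A a]] * [A ( [T [P [A b]]] )]] => [T [P [A b]]]]

b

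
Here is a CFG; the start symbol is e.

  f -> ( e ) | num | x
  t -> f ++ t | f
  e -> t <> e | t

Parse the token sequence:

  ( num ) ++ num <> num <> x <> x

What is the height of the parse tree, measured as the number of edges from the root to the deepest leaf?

[e [t [f ( [e [t [f num]]] )] ++ [t [f num]]] <> [e [t [f num]] <> [e [t [f x]] <> [e [t [f x]]]]]]

6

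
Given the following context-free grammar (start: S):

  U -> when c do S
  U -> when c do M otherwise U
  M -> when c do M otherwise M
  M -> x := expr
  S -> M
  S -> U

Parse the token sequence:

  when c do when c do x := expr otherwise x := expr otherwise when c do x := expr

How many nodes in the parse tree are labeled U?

2

[S [U when c do [M when c do [M x := expr] otherwise [M x := expr]] otherwise [U when c do [S [M x := expr]]]]]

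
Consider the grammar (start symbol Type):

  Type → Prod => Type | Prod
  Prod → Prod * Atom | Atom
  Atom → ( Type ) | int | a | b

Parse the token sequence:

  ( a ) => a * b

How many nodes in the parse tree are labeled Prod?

4

[Type [Prod [Atom ( [Type [Prod [Atom a]]] )]] => [Type [Prod [Prod [Atom a]] * [Atom b]]]]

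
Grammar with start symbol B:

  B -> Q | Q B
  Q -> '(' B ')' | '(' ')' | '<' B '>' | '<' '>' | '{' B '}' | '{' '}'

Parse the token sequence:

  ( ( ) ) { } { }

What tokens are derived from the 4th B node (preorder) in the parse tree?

[B [Q ( [B [Q ( )]] )] [B [Q { }] [B [Q { }]]]]

{ }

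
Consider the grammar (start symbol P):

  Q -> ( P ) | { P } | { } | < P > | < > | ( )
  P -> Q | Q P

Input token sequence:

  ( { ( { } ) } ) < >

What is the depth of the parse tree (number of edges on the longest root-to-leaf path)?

[P [Q ( [P [Q { [P [Q ( [P [Q { }]] )]] }]] )] [P [Q < >]]]

8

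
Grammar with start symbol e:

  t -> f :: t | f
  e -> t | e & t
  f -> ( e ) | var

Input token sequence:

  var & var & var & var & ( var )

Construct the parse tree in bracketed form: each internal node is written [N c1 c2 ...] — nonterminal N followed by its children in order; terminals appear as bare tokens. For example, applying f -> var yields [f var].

e
e & t
e & t & t
e & t & t & t
e & t & t & t & t
t & t & t & t & t
f & t & t & t & t
var & t & t & t & t
var & f & t & t & t
var & var & t & t & t
var & var & f & t & t
var & var & var & t & t
var & var & var & f & t
var & var & var & var & t
var & var & var & var & f
var & var & var & var & ( e )
var & var & var & var & ( t )
var & var & var & var & ( f )
var & var & var & var & ( var )

[e [e [e [e [e [t [f var]]] & [t [f var]]] & [t [f var]]] & [t [f var]]] & [t [f ( [e [t [f var]]] )]]]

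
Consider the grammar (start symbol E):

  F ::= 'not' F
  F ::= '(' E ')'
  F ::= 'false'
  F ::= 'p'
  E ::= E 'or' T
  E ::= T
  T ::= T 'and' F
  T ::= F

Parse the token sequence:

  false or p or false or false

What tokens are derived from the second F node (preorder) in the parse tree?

[E [E [E [E [T [F false]]] or [T [F p]]] or [T [F false]]] or [T [F false]]]

p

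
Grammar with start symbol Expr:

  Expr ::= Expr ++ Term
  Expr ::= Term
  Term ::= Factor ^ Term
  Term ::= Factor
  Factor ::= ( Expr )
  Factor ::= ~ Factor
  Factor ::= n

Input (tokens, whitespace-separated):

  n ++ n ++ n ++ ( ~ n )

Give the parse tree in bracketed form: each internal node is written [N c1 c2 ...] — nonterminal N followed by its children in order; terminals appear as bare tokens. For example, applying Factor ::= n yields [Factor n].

[Expr [Expr [Expr [Expr [Term [Factor n]]] ++ [Term [Factor n]]] ++ [Term [Factor n]]] ++ [Term [Factor ( [Expr [Term [Factor ~ [Factor n]]]] )]]]

Expr
Expr ++ Term
Expr ++ Term ++ Term
Expr ++ Term ++ Term ++ Term
Term ++ Term ++ Term ++ Term
Factor ++ Term ++ Term ++ Term
n ++ Term ++ Term ++ Term
n ++ Factor ++ Term ++ Term
n ++ n ++ Term ++ Term
n ++ n ++ Factor ++ Term
n ++ n ++ n ++ Term
n ++ n ++ n ++ Factor
n ++ n ++ n ++ ( Expr )
n ++ n ++ n ++ ( Term )
n ++ n ++ n ++ ( Factor )
n ++ n ++ n ++ ( ~ Factor )
n ++ n ++ n ++ ( ~ n )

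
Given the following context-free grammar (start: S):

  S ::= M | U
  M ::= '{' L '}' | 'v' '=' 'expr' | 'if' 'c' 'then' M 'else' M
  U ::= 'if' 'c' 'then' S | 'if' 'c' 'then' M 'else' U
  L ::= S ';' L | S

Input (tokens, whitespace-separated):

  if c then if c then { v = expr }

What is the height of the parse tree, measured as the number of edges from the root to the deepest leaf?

9

[S [U if c then [S [U if c then [S [M { [L [S [M v = expr]]] }]]]]]]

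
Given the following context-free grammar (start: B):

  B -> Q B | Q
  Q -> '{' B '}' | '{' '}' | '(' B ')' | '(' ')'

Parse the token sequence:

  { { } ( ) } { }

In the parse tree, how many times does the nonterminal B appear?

[B [Q { [B [Q { }] [B [Q ( )]]] }] [B [Q { }]]]

4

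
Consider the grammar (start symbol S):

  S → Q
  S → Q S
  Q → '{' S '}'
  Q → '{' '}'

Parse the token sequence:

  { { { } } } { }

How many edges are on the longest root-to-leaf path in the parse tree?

6

[S [Q { [S [Q { [S [Q { }]] }]] }] [S [Q { }]]]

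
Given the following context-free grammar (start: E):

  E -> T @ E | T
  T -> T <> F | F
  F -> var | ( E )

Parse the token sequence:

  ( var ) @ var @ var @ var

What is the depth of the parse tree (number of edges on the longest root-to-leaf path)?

6

[E [T [F ( [E [T [F var]]] )]] @ [E [T [F var]] @ [E [T [F var]] @ [E [T [F var]]]]]]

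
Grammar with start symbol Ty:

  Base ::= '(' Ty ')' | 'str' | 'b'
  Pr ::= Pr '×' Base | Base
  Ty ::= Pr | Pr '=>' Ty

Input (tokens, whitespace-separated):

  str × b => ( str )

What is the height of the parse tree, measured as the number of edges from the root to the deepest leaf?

[Ty [Pr [Pr [Base str]] × [Base b]] => [Ty [Pr [Base ( [Ty [Pr [Base str]]] )]]]]

7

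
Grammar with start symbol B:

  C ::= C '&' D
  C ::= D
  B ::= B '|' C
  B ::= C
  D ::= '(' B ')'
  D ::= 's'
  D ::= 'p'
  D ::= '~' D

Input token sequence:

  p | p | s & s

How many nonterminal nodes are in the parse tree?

[B [B [B [C [D p]]] | [C [D p]]] | [C [C [D s]] & [D s]]]

11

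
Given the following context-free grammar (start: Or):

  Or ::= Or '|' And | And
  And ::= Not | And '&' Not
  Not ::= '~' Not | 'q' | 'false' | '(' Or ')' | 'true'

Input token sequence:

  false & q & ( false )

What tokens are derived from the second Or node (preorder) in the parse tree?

[Or [And [And [And [Not false]] & [Not q]] & [Not ( [Or [And [Not false]]] )]]]

false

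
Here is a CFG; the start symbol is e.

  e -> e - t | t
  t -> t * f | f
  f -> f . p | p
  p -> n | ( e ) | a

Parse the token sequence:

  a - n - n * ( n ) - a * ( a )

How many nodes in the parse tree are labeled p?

8

[e [e [e [e [t [f [p a]]]] - [t [f [p n]]]] - [t [t [f [p n]]] * [f [p ( [e [t [f [p n]]]] )]]]] - [t [t [f [p a]]] * [f [p ( [e [t [f [p a]]]] )]]]]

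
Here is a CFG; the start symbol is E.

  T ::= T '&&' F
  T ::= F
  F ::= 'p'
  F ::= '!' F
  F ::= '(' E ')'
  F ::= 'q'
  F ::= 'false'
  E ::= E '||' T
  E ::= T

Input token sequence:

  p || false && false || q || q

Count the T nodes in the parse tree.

[E [E [E [E [T [F p]]] || [T [T [F false]] && [F false]]] || [T [F q]]] || [T [F q]]]

5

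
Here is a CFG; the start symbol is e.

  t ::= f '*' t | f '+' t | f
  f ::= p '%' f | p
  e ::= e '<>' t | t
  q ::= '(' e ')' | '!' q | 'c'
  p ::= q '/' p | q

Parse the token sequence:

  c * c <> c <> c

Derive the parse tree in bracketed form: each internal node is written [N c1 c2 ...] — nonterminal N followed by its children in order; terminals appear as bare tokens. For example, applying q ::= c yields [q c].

[e [e [e [t [f [p [q c]]] * [t [f [p [q c]]]]]] <> [t [f [p [q c]]]]] <> [t [f [p [q c]]]]]

e
e <> t
e <> t <> t
t <> t <> t
f * t <> t <> t
p * t <> t <> t
q * t <> t <> t
c * t <> t <> t
c * f <> t <> t
c * p <> t <> t
c * q <> t <> t
c * c <> t <> t
c * c <> f <> t
c * c <> p <> t
c * c <> q <> t
c * c <> c <> t
c * c <> c <> f
c * c <> c <> p
c * c <> c <> q
c * c <> c <> c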